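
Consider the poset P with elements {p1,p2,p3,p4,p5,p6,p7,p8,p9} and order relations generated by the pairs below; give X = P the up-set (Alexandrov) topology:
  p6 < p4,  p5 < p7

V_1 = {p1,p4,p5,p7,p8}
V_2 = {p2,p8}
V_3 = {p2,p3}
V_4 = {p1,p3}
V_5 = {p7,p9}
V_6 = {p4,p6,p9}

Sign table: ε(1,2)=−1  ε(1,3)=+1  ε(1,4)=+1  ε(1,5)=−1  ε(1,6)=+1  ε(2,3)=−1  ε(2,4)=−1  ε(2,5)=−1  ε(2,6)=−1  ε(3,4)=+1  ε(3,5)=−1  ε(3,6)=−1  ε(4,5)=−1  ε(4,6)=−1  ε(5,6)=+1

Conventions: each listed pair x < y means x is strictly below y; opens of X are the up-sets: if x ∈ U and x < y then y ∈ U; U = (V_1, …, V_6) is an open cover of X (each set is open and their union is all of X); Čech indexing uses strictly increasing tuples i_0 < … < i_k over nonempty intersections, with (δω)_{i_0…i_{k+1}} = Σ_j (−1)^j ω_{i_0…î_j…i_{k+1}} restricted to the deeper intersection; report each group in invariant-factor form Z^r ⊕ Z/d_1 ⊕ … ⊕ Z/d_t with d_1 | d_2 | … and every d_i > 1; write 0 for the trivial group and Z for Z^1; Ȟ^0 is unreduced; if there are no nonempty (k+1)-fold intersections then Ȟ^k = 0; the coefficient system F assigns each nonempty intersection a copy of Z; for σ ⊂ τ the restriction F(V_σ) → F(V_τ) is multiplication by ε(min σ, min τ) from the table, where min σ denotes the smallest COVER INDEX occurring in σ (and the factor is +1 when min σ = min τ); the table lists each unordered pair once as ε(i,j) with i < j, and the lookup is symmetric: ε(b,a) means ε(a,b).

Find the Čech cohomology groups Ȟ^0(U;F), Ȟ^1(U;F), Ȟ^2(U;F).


Ȟ^0(U;F) ≅ 0,  Ȟ^1(U;F) ≅ Z ⊕ Z/2,  Ȟ^2(U;F) ≅ 0

nonempty intersections:
  V12={p8} V14={p1} V15={p7} V16={p4} V23={p2} V34={p3} V56={p9}
C dims 6,7; δ0: rk 6, SNF 1^5·2
Ȟ^0: (6−6)−0=0 ⇒ 0
Ȟ^1: (7−0)−6=1 plus torsion [2] ⇒ Z ⊕ Z/2
Ȟ^2: (0−0)−0=0 ⇒ 0


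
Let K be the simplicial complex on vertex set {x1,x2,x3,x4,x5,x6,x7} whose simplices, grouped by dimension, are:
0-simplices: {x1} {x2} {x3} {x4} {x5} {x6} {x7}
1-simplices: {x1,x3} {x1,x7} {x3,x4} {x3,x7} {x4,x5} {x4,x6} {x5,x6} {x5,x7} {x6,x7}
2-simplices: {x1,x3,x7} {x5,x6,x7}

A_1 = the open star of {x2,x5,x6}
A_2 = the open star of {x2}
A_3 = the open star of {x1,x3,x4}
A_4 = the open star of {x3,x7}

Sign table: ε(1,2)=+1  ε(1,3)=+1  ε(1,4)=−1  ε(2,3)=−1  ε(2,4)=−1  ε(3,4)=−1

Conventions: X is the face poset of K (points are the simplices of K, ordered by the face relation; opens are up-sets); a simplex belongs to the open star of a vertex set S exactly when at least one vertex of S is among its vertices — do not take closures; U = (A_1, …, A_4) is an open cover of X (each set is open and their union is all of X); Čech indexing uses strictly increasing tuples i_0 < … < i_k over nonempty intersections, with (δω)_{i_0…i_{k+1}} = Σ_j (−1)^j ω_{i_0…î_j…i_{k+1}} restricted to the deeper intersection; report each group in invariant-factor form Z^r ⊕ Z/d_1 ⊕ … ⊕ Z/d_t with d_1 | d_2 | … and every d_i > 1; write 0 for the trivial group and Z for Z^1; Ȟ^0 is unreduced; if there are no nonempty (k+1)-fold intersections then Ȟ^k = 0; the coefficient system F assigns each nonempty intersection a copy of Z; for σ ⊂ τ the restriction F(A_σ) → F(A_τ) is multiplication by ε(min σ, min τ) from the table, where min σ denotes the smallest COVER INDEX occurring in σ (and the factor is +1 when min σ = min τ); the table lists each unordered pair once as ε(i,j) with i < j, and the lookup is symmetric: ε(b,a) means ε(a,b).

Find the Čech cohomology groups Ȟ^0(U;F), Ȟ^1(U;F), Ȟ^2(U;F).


Ȟ^0 ≅ Z,  Ȟ^1 ≅ Z,  Ȟ^2 ≅ 0

intersection data:
  A1={{x2},{x5},{x6},{x4,x5},{x4,x6},{x5,x6},{x5,x7},{x6,x7},{x5,x6,x7}} A2={{x2}} A3={{x1},{x3},{x4},{x1,x3},{x1,x7},{x3,x4},{x3,x7},{x4,x5},{x4,x6},{x1,x3,x7}} A4={{x3},{x7},{x1,x3},{x1,x7},{x3,x4},{x3,x7},{x5,x7},{x6,x7},{x1,x3,x7},{x5,x6,x7}}
  A12={{x2}} A13={{x4,x5},{x4,x6}} A14={{x5,x7},{x6,x7},{x5,x6,x7}} A34={{x3},{x1,x3},{x1,x7},{x3,x4},{x3,x7},{x1,x3,x7}}
C dims 4,4; δ0: rk 3, SNF 1^3
Ȟ^0 = (4 − 3) − 0 = 1, so Ȟ^0 ≅ Z
Ȟ^1 = (4 − 0) − 3 = 1, so Ȟ^1 ≅ Z
Ȟ^2 = (0 − 0) − 0 = 0, so Ȟ^2 ≅ 0


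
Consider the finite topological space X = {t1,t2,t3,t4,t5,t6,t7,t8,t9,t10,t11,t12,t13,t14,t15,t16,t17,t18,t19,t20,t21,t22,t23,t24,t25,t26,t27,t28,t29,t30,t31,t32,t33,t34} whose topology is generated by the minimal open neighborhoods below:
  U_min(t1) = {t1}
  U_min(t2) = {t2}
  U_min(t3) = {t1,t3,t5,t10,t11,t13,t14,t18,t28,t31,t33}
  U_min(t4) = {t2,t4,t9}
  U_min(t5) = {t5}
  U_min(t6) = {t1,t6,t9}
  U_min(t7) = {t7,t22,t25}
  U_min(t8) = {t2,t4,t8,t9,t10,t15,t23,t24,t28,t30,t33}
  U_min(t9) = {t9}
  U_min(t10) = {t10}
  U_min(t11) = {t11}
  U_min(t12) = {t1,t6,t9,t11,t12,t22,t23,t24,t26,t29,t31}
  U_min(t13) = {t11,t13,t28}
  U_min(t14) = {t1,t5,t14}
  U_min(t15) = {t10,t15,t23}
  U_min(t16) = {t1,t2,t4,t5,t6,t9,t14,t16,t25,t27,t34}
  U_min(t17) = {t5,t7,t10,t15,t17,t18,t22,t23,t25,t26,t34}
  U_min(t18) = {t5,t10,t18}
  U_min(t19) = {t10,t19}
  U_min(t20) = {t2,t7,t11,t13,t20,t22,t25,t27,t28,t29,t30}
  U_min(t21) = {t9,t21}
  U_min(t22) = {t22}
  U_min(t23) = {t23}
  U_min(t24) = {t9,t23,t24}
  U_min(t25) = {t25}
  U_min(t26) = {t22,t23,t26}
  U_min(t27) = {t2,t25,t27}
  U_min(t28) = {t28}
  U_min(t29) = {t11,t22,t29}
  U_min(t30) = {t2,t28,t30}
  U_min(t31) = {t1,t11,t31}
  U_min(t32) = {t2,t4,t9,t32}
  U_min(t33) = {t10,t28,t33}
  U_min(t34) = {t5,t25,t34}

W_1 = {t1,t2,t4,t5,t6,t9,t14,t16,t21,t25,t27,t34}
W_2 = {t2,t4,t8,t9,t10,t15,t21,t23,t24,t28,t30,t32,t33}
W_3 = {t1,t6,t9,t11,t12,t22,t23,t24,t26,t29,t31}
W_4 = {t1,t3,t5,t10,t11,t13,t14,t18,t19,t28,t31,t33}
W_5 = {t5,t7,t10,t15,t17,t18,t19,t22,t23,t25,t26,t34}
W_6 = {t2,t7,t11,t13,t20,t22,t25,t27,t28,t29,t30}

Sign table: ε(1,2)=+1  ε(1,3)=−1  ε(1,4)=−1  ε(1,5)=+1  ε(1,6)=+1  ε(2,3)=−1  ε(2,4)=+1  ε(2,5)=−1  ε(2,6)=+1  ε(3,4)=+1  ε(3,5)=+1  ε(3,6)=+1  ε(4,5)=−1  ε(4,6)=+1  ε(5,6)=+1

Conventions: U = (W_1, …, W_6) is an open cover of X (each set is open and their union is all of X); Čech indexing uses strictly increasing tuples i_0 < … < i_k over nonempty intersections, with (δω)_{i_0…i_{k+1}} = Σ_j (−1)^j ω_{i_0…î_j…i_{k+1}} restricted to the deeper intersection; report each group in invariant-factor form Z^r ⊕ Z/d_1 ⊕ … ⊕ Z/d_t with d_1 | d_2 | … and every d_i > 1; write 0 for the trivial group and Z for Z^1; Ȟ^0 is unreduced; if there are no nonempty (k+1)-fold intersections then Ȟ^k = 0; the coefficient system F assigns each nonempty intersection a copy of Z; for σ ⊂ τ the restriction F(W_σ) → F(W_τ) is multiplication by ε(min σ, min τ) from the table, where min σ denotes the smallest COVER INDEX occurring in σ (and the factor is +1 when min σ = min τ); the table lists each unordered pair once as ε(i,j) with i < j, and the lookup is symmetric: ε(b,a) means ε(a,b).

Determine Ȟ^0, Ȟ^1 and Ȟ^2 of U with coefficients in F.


nonempty intersections:
  W12={t2,t4,t9,t21} W13={t1,t6,t9} W14={t1,t5,t14} W15={t5,t25,t34} W16={t2,t25,t27} W23={t9,t23,t24} W24={t10,t28,t33} W25={t10,t15,t23} W26={t2,t28,t30} W34={t1,t11,t31} W35={t22,t23,t26} W36={t11,t22,t29} W45={t5,t10,t18,t19} W46={t11,t13,t28} W56={t7,t22,t25}
  W123={t9} W126={t2} W134={t1} W145={t5} W156={t25} W235={t23} W245={t10} W246={t28} W346={t11} W356={t22}
C dims 6,15,10; δ0: rk 6, SNF 1^5·2; δ1: rk 9, SNF 1^9
Ȟ^0: (6−6)−0=0 ⇒ 0
Ȟ^1: (15−9)−6=0 plus torsion [2] ⇒ Z/2
Ȟ^2: (10−0)−9=1 ⇒ Z

Ȟ^0(U;F) ≅ 0, Ȟ^1(U;F) ≅ Z/2, Ȟ^2(U;F) ≅ Z


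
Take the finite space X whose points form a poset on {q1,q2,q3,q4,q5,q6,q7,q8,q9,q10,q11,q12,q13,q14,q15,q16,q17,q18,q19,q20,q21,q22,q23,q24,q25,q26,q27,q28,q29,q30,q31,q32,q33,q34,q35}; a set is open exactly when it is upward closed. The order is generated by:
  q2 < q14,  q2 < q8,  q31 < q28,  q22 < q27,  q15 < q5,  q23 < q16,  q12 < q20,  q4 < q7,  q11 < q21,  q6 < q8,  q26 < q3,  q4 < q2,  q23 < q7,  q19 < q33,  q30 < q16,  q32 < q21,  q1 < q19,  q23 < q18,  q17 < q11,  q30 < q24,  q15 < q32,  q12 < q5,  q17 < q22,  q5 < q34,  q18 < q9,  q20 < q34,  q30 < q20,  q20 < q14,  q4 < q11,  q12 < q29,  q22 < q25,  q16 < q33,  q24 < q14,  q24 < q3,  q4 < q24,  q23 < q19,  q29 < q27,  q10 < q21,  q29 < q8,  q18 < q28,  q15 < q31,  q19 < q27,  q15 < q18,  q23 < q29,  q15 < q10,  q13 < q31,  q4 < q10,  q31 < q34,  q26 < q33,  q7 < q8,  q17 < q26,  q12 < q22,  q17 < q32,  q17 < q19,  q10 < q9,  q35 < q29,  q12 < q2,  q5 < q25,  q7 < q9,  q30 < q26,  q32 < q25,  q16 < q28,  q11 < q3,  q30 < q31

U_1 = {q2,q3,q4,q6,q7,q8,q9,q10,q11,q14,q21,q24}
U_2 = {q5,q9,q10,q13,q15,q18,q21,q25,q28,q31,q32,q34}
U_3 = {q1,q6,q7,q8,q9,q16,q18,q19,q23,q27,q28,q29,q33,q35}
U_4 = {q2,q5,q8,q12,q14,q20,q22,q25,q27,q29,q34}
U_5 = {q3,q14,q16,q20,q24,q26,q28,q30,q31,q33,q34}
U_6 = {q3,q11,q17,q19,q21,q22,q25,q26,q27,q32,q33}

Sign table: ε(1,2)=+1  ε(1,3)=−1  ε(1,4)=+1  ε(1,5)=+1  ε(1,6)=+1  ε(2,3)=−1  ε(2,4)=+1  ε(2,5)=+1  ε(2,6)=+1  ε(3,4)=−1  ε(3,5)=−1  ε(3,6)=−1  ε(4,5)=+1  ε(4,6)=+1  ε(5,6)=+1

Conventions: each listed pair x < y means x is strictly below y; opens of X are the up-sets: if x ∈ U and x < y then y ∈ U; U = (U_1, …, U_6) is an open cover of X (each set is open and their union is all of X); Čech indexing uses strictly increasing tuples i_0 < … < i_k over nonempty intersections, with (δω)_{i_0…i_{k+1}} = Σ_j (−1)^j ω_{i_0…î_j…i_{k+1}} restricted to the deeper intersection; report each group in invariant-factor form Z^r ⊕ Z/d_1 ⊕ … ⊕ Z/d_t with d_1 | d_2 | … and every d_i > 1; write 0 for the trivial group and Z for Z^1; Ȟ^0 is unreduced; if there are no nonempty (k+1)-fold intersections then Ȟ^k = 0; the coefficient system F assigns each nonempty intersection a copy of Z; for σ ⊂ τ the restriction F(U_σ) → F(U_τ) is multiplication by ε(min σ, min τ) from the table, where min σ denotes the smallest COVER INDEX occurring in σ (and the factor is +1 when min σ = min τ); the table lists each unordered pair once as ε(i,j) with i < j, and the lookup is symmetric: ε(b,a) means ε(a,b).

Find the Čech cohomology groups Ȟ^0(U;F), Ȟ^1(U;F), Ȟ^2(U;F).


nonempty intersections:
  U12={q9,q10,q21} U13={q6,q7,q8,q9} U14={q2,q8,q14} U15={q3,q14,q24} U16={q3,q11,q21} U23={q9,q18,q28} U24={q5,q25,q34} U25={q28,q31,q34} U26={q21,q25,q32} U34={q8,q27,q29} U35={q16,q28,q33} U36={q19,q27,q33} U45={q14,q20,q34} U46={q22,q25,q27} U56={q3,q26,q33}
  U123={q9} U126={q21} U134={q8} U145={q14} U156={q3} U235={q28} U245={q34} U246={q25} U346={q27} U356={q33}
C dims 6,15,10; δ0: rk 5, SNF 1^5; δ1: rk 10, SNF 1^9·2
Ȟ^0: (6−5)−0=1 ⇒ Z
Ȟ^1: (15−10)−5=0 ⇒ 0
Ȟ^2: (10−0)−10=0 plus torsion [2] ⇒ Z/2

Ȟ^0(U;F) ≅ Z, Ȟ^1(U;F) ≅ 0 and Ȟ^2(U;F) ≅ Z/2


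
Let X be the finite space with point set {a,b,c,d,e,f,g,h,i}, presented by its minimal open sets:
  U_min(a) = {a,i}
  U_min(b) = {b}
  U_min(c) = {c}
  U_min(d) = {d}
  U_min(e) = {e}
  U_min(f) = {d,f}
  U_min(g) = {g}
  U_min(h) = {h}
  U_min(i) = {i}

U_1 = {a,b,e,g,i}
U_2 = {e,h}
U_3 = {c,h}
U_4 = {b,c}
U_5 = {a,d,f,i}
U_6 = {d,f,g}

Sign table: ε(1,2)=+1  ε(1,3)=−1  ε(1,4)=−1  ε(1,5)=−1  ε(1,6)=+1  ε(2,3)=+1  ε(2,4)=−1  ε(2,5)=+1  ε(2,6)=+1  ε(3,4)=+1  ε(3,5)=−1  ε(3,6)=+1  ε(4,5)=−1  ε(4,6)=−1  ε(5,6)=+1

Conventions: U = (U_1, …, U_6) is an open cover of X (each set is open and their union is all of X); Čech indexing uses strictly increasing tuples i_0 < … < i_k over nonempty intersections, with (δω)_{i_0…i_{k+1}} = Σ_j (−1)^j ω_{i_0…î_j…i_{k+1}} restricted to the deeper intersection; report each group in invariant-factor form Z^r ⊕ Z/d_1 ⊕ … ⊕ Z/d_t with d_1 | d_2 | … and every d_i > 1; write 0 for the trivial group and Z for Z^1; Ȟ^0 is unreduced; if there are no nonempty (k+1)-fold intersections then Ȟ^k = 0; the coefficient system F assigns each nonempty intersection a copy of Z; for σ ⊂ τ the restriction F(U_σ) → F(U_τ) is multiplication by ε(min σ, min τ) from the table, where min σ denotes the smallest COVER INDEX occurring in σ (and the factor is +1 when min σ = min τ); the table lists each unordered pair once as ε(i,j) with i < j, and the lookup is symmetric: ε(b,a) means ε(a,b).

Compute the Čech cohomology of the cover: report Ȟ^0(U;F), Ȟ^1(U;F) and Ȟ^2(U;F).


Ȟ^0 ≅ 0; Ȟ^1 ≅ Z ⊕ Z/2; Ȟ^2 ≅ 0

nerve simplices:
  U12={e} U14={b} U15={a,i} U16={g} U23={h} U34={c} U56={d,f}
C dims 6,7; δ0: rk 6, SNF 1^5·2
degree 0: 6−6−0 = 0 → Ȟ^0 ≅ 0
degree 1: 7−0−6 = 1 plus torsion [2] → Ȟ^1 ≅ Z ⊕ Z/2
degree 2: 0−0−0 = 0 → Ȟ^2 ≅ 0


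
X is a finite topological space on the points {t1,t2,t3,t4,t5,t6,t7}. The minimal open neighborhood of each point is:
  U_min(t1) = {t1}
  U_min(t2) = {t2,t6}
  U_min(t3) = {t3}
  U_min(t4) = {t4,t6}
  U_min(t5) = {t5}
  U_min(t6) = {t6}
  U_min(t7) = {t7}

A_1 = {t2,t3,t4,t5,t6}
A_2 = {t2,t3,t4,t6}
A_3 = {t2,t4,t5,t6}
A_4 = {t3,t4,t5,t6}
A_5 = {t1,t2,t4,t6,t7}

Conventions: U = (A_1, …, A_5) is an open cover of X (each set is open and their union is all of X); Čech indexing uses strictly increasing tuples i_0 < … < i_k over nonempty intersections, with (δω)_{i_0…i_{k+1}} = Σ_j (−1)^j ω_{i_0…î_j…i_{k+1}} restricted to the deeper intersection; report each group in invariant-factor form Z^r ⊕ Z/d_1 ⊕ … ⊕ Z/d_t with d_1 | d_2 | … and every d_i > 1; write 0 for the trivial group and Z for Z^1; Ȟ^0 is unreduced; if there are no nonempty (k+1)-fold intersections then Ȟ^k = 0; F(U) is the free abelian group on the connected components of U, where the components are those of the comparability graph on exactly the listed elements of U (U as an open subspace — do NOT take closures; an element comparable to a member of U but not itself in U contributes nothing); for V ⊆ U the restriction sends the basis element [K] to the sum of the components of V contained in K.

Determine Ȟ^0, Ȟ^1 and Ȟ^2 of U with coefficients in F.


Ȟ^0 ≅ Z^5, Ȟ^1 ≅ 0 and Ȟ^2 ≅ 0

cover nerve:
  A12={t2,t3,t4,t6} A13={t2,t4,t5,t6} A14={t3,t4,t5,t6} A15={t2,t4,t6} A23={t2,t4,t6} A24={t3,t4,t6} A25={t2,t4,t6} A34={t4,t5,t6} A35={t2,t4,t6} A45={t4,t6}
  A123={t2,t4,t6} A124={t3,t4,t6} A125={t2,t4,t6} A134={t4,t5,t6} A135={t2,t4,t6} A145={t4,t6} A234={t4,t6} A235={t2,t4,t6} A245={t4,t6} A345={t4,t6}
  A1234={t4,t6} A1235={t2,t4,t6} A1245={t4,t6} A1345={t4,t6} A2345={t4,t6}
  A12345={t4,t6}
components per intersection:
  A1: {t2,t4,t6} {t3} {t5}
  A2: {t2,t4,t6} {t3}
  A3: {t2,t4,t6} {t5}
  A4: {t3} {t4,t6} {t5}
  A5: {t1} {t2,t4,t6} {t7}
  A12: {t2,t4,t6} {t3}
  A13: {t2,t4,t6} {t5}
  A14: {t3} {t4,t6} {t5}
  A15: {t2,t4,t6}
  A23: {t2,t4,t6}
  A24: {t3} {t4,t6}
  A25: {t2,t4,t6}
  A34: {t4,t6} {t5}
  A35: {t2,t4,t6}
  A45: {t4,t6}
  A123: {t2,t4,t6}
  A124: {t3} {t4,t6}
  A125: {t2,t4,t6}
  A134: {t4,t6} {t5}
  A135: {t2,t4,t6}
  A145: {t4,t6}
  A234: {t4,t6}
  A235: {t2,t4,t6}
  A245: {t4,t6}
  A345: {t4,t6}
  A1234: {t4,t6}
  A1235: {t2,t4,t6}
  A1245: {t4,t6}
  A1345: {t4,t6}
  A2345: {t4,t6}
  A12345: {t4,t6}
C dims 13,16,12,5; δ0: rk 8, SNF 1^8; δ1: rk 8, SNF 1^8; δ2: rk 4, SNF 1^4
Ȟ^0: (13−8)−0=5 ⇒ Z^5
Ȟ^1: (16−8)−8=0 ⇒ 0
Ȟ^2: (12−4)−8=0 ⇒ 0


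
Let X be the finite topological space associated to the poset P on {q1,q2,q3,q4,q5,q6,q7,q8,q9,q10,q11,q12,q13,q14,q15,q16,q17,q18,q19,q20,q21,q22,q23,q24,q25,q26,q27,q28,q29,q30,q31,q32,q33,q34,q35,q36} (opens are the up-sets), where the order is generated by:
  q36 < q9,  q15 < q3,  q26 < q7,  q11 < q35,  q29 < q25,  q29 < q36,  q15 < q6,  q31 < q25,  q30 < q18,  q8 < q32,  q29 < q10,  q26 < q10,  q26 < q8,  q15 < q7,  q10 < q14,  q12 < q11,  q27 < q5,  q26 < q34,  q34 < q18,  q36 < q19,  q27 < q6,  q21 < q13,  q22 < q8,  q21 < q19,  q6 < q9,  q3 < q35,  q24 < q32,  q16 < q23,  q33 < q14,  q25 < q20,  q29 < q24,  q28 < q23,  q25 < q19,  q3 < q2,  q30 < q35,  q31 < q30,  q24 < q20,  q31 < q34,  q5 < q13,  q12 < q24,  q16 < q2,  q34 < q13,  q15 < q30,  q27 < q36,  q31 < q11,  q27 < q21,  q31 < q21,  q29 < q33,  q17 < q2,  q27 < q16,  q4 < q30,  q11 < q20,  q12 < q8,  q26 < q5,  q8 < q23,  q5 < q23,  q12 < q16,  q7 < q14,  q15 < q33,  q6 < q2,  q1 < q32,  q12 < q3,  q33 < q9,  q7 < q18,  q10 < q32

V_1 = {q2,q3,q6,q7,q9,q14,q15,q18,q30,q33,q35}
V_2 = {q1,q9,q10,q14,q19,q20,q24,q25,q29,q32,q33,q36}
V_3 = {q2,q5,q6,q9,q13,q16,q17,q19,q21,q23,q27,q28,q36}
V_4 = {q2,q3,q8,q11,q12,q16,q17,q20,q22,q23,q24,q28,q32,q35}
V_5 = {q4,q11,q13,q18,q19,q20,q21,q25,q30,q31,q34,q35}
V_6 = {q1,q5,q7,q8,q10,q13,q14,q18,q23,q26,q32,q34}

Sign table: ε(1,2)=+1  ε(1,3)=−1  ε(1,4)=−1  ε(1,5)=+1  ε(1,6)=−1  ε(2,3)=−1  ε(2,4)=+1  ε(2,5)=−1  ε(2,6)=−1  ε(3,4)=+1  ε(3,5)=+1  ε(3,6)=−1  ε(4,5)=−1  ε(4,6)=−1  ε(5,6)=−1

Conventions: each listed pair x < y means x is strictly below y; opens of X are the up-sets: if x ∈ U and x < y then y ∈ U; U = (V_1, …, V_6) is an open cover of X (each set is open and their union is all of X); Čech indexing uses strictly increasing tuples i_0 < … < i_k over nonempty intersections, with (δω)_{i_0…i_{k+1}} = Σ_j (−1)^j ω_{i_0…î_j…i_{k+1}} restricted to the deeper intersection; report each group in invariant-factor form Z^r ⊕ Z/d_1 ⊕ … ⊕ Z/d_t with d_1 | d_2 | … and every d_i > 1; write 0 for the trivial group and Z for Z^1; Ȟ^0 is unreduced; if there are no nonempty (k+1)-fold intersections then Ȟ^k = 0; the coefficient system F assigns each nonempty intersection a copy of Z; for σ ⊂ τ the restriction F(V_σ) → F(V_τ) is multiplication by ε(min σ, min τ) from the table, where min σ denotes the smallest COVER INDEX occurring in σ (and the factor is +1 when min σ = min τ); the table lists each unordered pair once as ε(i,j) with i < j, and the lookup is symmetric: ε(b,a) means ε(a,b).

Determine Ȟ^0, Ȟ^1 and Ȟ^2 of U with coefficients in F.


nonempty overlaps:
  V12={q9,q14,q33} V13={q2,q6,q9} V14={q2,q3,q35} V15={q18,q30,q35} V16={q7,q14,q18} V23={q9,q19,q36} V24={q20,q24,q32} V25={q19,q20,q25} V26={q1,q10,q14,q32} V34={q2,q16,q17,q23,q28} V35={q13,q19,q21} V36={q5,q13,q23} V45={q11,q20,q35} V46={q8,q23,q32} V56={q13,q18,q34}
  V123={q9} V126={q14} V134={q2} V145={q35} V156={q18} V235={q19} V245={q20} V246={q32} V346={q23} V356={q13}
C dims 6,15,10; δ0: rk 6, SNF 1^5·2; δ1: rk 9, SNF 1^9
degree 0: 6−6−0 = 0 → Ȟ^0 ≅ 0
degree 1: 15−9−6 = 0 plus torsion [2] → Ȟ^1 ≅ Z/2
degree 2: 10−0−9 = 1 → Ȟ^2 ≅ Z

Ȟ^0 ≅ 0,  Ȟ^1 ≅ Z/2,  Ȟ^2 ≅ Z


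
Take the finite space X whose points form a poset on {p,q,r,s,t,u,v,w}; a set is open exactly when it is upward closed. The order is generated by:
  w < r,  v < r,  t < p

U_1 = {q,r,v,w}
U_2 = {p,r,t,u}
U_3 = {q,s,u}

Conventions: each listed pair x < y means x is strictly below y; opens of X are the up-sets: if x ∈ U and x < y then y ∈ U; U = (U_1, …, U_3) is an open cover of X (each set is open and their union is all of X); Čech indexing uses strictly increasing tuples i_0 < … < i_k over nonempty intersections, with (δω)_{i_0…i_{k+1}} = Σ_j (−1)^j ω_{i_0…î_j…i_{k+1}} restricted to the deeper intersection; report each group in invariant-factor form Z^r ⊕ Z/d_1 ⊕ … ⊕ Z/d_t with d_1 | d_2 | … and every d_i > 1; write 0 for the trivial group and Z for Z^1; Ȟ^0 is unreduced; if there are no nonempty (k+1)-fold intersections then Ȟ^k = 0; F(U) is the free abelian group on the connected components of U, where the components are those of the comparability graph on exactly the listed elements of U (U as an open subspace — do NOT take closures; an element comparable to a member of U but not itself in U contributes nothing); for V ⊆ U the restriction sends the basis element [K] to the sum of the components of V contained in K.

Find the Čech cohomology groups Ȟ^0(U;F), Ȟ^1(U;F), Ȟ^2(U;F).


cover nerve:
  U12={r} U13={q} U23={u}
components per intersection:
  U1: {q} {r,v,w}
  U2: {p,t} {r} {u}
  U3: {q} {s} {u}
  U12: {r}
  U13: {q}
  U23: {u}
C dims 8,3; δ0: rk 3, SNF 1^3
Ȟ^0: (8−3)−0=5 ⇒ Z^5
Ȟ^1: (3−0)−3=0 ⇒ 0
Ȟ^2: (0−0)−0=0 ⇒ 0

Ȟ^0(U;F) ≅ Z^5; Ȟ^1(U;F) ≅ 0; Ȟ^2(U;F) ≅ 0


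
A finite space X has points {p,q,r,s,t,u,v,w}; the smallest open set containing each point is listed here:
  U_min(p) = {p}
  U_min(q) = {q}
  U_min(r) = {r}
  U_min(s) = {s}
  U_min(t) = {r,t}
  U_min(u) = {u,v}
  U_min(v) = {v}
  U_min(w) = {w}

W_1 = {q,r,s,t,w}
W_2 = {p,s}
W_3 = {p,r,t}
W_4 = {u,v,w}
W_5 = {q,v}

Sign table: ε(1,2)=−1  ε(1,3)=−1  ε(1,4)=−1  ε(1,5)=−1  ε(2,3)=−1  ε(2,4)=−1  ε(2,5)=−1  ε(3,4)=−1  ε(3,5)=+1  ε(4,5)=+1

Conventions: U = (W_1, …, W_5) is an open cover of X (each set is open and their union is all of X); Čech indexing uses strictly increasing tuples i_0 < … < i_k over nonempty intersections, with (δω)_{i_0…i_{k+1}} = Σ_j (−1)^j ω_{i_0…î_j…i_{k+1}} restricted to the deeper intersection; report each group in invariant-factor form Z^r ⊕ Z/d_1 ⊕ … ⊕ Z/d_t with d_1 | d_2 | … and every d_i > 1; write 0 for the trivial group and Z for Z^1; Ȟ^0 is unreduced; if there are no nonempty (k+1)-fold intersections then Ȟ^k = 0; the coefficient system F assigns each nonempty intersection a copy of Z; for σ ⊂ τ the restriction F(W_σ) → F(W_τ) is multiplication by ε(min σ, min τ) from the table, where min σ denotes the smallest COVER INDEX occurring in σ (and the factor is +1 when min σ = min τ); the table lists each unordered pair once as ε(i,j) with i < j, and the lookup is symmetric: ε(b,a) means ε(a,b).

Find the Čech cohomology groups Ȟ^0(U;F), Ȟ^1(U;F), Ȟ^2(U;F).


Ȟ^0(U;F) ≅ 0, Ȟ^1(U;F) ≅ Z ⊕ Z/2 and Ȟ^2(U;F) ≅ 0

intersection data:
  W12={s} W13={r,t} W14={w} W15={q} W23={p} W45={v}
C dims 5,6; δ0: rk 5, SNF 1^4·2
Ȟ^0 = (5 − 5) − 0 = 0, so Ȟ^0 ≅ 0
Ȟ^1 = (6 − 0) − 5 = 1 plus torsion [2], so Ȟ^1 ≅ Z ⊕ Z/2
Ȟ^2 = (0 − 0) − 0 = 0, so Ȟ^2 ≅ 0


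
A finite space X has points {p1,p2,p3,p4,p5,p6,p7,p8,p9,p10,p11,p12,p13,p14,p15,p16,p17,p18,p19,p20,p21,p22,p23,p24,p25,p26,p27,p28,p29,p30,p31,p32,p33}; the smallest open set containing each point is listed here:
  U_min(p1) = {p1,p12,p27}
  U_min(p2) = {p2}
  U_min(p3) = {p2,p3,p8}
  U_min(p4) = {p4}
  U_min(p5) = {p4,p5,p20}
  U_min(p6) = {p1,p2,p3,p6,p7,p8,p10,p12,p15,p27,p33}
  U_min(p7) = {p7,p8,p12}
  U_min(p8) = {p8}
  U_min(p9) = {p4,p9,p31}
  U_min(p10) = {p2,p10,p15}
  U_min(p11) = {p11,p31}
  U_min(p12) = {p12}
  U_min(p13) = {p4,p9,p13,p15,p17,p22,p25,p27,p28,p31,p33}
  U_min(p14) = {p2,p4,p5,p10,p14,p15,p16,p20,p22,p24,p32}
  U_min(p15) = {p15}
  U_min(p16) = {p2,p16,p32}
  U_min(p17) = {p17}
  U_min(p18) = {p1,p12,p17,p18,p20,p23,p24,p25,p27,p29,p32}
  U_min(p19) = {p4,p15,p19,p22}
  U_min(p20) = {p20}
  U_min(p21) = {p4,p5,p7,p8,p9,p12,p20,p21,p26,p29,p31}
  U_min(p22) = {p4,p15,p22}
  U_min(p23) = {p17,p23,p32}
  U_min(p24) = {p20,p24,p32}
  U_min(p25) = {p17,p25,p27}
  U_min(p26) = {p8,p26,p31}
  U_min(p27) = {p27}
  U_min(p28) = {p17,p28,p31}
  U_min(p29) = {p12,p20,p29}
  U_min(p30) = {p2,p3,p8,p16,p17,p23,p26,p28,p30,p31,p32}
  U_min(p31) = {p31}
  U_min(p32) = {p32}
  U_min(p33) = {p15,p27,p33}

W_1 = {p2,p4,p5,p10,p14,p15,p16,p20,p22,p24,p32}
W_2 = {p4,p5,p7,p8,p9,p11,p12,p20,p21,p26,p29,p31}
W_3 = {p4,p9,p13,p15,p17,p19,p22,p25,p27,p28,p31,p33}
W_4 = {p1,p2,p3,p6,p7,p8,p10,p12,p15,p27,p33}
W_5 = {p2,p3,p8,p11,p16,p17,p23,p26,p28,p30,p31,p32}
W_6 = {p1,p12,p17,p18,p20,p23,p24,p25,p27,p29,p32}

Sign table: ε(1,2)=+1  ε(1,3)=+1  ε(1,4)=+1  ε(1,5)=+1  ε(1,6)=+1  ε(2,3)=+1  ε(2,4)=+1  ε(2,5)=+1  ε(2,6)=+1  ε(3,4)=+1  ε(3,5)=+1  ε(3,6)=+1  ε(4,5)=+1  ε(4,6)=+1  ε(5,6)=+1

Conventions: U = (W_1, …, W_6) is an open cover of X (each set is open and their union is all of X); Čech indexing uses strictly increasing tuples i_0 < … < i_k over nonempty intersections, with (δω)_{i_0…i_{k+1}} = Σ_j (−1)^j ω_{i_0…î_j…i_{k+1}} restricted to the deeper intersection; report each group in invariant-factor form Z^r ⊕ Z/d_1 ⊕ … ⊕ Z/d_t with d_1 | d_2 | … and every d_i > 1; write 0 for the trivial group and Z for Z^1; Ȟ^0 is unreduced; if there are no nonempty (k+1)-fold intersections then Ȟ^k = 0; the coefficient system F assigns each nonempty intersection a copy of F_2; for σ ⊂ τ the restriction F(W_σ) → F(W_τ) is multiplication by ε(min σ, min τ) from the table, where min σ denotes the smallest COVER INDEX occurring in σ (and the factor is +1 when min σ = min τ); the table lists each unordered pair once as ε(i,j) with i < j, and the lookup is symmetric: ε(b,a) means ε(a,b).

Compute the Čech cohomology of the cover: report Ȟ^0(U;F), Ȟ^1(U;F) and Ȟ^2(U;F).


nonempty intersections:
  W12={p4,p5,p20} W13={p4,p15,p22} W14={p2,p10,p15} W15={p2,p16,p32} W16={p20,p24,p32} W23={p4,p9,p31} W24={p7,p8,p12} W25={p8,p11,p26,p31} W26={p12,p20,p29} W34={p15,p27,p33} W35={p17,p28,p31} W36={p17,p25,p27} W45={p2,p3,p8} W46={p1,p12,p27} W56={p17,p23,p32}
  W123={p4} W126={p20} W134={p15} W145={p2} W156={p32} W235={p31} W245={p8} W246={p12} W346={p27} W356={p17}
C dims 6,15,10; δ0: rk_F2 5; δ1: rk_F2 9
Ȟ^0: (6−5)−0=1 ⇒ Z/2
Ȟ^1: (15−9)−5=1 ⇒ Z/2
Ȟ^2: (10−0)−9=1 ⇒ Z/2

Ȟ^0 ≅ Z/2, Ȟ^1 ≅ Z/2, Ȟ^2 ≅ Z/2


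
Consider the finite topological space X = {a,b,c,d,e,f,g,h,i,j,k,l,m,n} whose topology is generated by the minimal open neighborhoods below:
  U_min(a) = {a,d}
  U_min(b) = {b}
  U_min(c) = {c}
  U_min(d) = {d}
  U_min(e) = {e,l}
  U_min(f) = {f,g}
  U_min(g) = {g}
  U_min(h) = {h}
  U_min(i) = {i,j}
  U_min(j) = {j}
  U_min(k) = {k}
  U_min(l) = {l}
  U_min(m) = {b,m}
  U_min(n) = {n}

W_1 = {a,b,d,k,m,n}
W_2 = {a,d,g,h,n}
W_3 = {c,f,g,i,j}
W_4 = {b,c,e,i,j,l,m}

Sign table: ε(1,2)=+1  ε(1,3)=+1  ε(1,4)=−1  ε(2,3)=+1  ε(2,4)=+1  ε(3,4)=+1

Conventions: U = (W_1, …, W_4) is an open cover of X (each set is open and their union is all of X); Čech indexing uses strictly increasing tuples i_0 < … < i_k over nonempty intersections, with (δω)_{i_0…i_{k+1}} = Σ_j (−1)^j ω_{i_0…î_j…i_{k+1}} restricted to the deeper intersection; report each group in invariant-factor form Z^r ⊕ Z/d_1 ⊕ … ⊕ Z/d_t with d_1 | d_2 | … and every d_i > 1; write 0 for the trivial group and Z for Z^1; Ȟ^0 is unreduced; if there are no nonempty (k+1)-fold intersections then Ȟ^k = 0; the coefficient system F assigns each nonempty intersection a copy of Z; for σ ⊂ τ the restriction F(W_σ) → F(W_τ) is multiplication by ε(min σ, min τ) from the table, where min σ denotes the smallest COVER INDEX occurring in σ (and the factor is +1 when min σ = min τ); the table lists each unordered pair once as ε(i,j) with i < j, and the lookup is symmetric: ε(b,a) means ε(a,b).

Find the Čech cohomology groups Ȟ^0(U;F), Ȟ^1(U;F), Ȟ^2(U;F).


Ȟ^0 ≅ 0,  Ȟ^1 ≅ Z/2,  Ȟ^2 ≅ 0

nonempty overlaps:
  W12={a,d,n} W14={b,m} W23={g} W34={c,i,j}
C dims 4,4; δ0: rk 4, SNF 1^3·2
degree 0: 4−4−0 = 0 → Ȟ^0 ≅ 0
degree 1: 4−0−4 = 0 plus torsion [2] → Ȟ^1 ≅ Z/2
degree 2: 0−0−0 = 0 → Ȟ^2 ≅ 0


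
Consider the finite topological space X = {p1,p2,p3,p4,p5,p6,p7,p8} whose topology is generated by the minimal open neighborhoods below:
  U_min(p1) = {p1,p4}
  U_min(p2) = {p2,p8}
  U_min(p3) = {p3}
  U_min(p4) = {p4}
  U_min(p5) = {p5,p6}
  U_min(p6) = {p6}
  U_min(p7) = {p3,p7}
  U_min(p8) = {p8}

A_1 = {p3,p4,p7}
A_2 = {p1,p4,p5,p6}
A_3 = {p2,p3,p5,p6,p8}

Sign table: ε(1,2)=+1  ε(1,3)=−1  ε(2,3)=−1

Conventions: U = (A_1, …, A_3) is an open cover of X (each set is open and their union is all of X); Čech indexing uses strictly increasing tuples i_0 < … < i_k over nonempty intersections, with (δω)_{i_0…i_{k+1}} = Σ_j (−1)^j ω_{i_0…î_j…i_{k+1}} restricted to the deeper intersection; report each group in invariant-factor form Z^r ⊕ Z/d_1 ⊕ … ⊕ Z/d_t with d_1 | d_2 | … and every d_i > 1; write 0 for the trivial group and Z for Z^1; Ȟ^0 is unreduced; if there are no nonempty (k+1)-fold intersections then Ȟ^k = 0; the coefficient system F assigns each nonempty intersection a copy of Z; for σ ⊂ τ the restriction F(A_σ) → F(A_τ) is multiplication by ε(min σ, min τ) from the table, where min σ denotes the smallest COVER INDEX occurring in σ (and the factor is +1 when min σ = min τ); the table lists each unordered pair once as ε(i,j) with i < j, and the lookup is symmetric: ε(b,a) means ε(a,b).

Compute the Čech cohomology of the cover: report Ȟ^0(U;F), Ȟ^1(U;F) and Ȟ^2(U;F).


nerve of the cover:
  A12={p4} A13={p3} A23={p5,p6}
C dims 3,3; δ0: rk 2, SNF 1^2
Ȟ^0 = (3 − 2) − 0 = 1, so Ȟ^0 ≅ Z
Ȟ^1 = (3 − 0) − 2 = 1, so Ȟ^1 ≅ Z
Ȟ^2 = (0 − 0) − 0 = 0, so Ȟ^2 ≅ 0

Ȟ^0 ≅ Z,  Ȟ^1 ≅ Z,  Ȟ^2 ≅ 0


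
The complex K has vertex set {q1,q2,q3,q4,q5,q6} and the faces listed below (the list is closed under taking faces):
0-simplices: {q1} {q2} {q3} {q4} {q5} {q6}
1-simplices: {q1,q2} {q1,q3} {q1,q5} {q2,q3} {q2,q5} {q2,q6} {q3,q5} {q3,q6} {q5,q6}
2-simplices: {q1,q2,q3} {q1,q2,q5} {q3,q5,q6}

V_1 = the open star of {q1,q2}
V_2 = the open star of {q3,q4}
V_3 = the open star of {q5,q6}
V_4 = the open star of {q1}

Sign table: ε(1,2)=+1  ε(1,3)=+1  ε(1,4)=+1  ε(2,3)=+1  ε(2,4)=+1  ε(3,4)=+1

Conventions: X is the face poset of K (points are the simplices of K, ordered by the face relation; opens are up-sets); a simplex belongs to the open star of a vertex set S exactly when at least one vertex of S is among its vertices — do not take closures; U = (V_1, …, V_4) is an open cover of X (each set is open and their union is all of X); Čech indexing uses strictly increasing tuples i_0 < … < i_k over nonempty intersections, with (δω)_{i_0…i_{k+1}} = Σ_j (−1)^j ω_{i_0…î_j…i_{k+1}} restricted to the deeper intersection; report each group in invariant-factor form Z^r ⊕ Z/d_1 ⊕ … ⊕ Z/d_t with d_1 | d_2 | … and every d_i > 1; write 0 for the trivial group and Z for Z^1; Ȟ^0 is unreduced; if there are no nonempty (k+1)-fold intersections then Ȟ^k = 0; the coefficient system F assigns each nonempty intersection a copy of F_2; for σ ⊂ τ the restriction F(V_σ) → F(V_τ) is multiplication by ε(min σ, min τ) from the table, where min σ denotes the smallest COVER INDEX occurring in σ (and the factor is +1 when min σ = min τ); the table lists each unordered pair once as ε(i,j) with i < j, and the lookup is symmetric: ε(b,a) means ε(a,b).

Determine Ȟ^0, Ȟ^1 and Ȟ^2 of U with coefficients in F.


nonempty overlaps:
  V1={{q1},{q2},{q1,q2},{q1,q3},{q1,q5},{q2,q3},{q2,q5},{q2,q6},{q1,q2,q3},{q1,q2,q5}} V2={{q3},{q4},{q1,q3},{q2,q3},{q3,q5},{q3,q6},{q1,q2,q3},{q3,q5,q6}} V3={{q5},{q6},{q1,q5},{q2,q5},{q2,q6},{q3,q5},{q3,q6},{q5,q6},{q1,q2,q5},{q3,q5,q6}} V4={{q1},{q1,q2},{q1,q3},{q1,q5},{q1,q2,q3},{q1,q2,q5}}
  V12={{q1,q3},{q2,q3},{q1,q2,q3}} V13={{q1,q5},{q2,q5},{q2,q6},{q1,q2,q5}} V14={{q1},{q1,q2},{q1,q3},{q1,q5},{q1,q2,q3},{q1,q2,q5}} V23={{q3,q5},{q3,q6},{q3,q5,q6}} V24={{q1,q3},{q1,q2,q3}} V34={{q1,q5},{q1,q2,q5}}
  V124={{q1,q3},{q1,q2,q3}} V134={{q1,q5},{q1,q2,q5}}
C dims 4,6,2; δ0: rk_F2 3; δ1: rk_F2 2
degree 0: 4−3−0 = 1 → Ȟ^0 ≅ Z/2
degree 1: 6−2−3 = 1 → Ȟ^1 ≅ Z/2
degree 2: 2−0−2 = 0 → Ȟ^2 ≅ 0

Ȟ^0 = Z/2,  Ȟ^1 = Z/2,  Ȟ^2 = 0


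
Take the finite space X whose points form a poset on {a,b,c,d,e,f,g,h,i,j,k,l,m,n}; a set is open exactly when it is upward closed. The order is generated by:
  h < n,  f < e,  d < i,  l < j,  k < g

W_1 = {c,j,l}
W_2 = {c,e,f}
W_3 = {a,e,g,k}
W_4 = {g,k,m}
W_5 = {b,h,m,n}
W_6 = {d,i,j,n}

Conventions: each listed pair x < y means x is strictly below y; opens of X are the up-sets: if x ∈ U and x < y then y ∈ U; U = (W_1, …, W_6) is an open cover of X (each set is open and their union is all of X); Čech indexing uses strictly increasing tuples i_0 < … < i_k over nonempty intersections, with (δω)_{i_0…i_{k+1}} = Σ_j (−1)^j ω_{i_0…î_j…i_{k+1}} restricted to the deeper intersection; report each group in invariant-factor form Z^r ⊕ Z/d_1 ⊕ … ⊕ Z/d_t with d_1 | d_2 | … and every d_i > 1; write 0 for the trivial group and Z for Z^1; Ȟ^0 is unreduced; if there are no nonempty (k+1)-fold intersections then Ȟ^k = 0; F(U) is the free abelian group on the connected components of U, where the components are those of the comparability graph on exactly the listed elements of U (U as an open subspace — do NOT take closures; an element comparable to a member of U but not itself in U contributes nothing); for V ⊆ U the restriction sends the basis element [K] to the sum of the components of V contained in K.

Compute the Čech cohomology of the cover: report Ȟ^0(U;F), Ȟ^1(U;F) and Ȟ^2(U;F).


cover nerve:
  W12={c} W16={j} W23={e} W34={g,k} W45={m} W56={n}
components per intersection:
  W1: {c} {j,l}
  W2: {c} {e,f}
  W3: {a} {e} {g,k}
  W4: {g,k} {m}
  W5: {b} {h,n} {m}
  W6: {d,i} {j} {n}
  W12: {c}
  W16: {j}
  W23: {e}
  W34: {g,k}
  W45: {m}
  W56: {n}
C dims 15,6; δ0: rk 6, SNF 1^6
Ȟ^0: (15−6)−0=9 ⇒ Z^9
Ȟ^1: (6−0)−6=0 ⇒ 0
Ȟ^2: (0−0)−0=0 ⇒ 0

Ȟ^0 ≅ Z^9, Ȟ^1 ≅ 0 and Ȟ^2 ≅ 0


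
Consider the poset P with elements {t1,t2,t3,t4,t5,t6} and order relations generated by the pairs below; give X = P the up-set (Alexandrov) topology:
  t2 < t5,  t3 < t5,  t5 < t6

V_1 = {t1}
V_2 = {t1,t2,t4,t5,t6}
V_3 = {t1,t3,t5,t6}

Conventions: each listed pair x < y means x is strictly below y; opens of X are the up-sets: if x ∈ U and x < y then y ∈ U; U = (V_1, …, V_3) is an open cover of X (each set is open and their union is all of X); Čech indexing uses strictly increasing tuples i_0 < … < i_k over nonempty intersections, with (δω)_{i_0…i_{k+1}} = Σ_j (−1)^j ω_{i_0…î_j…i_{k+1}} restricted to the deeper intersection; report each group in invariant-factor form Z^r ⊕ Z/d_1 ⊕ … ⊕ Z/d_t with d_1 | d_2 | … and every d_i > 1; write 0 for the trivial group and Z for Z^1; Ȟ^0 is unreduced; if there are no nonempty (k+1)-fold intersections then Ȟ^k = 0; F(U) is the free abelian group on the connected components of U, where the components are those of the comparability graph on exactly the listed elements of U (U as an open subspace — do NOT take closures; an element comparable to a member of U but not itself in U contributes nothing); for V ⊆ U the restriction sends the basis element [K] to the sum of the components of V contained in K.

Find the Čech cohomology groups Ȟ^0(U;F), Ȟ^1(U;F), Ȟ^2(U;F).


Ȟ^0 ≅ Z^3, Ȟ^1 ≅ 0 and Ȟ^2 ≅ 0

intersection data:
  V12={t1} V13={t1} V23={t1,t5,t6}
  V123={t1}
components per intersection:
  V1: {t1}
  V2: {t1} {t2,t5,t6} {t4}
  V3: {t1} {t3,t5,t6}
  V12: {t1}
  V13: {t1}
  V23: {t1} {t5,t6}
  V123: {t1}
C dims 6,4,1; δ0: rk 3, SNF 1^3; δ1: rk 1, SNF 1^1
Ȟ^0 = (6 − 3) − 0 = 3, so Ȟ^0 ≅ Z^3
Ȟ^1 = (4 − 1) − 3 = 0, so Ȟ^1 ≅ 0
Ȟ^2 = (1 − 0) − 1 = 0, so Ȟ^2 ≅ 0


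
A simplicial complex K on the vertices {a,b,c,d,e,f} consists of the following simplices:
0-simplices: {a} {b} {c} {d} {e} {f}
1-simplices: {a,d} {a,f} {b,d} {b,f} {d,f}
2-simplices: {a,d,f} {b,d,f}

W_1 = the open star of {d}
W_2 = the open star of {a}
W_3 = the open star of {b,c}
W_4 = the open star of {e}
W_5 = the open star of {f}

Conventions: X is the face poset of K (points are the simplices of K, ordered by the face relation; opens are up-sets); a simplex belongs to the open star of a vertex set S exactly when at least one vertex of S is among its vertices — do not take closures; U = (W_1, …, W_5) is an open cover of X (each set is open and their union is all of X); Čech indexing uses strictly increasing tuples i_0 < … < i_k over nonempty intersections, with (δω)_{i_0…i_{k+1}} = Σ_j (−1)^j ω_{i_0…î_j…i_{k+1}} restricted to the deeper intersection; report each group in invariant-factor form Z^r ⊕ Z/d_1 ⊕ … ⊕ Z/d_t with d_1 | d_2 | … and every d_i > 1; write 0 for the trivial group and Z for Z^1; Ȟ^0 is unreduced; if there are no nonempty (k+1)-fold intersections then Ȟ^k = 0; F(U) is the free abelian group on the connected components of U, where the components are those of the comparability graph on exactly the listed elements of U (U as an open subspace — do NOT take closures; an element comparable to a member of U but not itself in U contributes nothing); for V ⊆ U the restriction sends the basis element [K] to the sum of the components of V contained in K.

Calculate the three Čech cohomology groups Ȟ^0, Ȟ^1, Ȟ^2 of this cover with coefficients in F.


nerve of the cover:
  W1={{d},{a,d},{b,d},{d,f},{a,d,f},{b,d,f}} W2={{a},{a,d},{a,f},{a,d,f}} W3={{b},{c},{b,d},{b,f},{b,d,f}} W4={{e}} W5={{f},{a,f},{b,f},{d,f},{a,d,f},{b,d,f}}
  W12={{a,d},{a,d,f}} W13={{b,d},{b,d,f}} W15={{d,f},{a,d,f},{b,d,f}} W25={{a,f},{a,d,f}} W35={{b,f},{b,d,f}}
  W125={{a,d,f}} W135={{b,d,f}}
components per intersection:
  W1: {{d},{a,d},{b,d},{d,f},{a,d,f},{b,d,f}}
  W2: {{a},{a,d},{a,f},{a,d,f}}
  W3: {{b},{b,d},{b,f},{b,d,f}} {{c}}
  W4: {{e}}
  W5: {{f},{a,f},{b,f},{d,f},{a,d,f},{b,d,f}}
  W12: {{a,d},{a,d,f}}
  W13: {{b,d},{b,d,f}}
  W15: {{d,f},{a,d,f},{b,d,f}}
  W25: {{a,f},{a,d,f}}
  W35: {{b,f},{b,d,f}}
  W125: {{a,d,f}}
  W135: {{b,d,f}}
C dims 6,5,2; δ0: rk 3, SNF 1^3; δ1: rk 2, SNF 1^2
Ȟ^0 = (6 − 3) − 0 = 3, so Ȟ^0 ≅ Z^3
Ȟ^1 = (5 − 2) − 3 = 0, so Ȟ^1 ≅ 0
Ȟ^2 = (2 − 0) − 2 = 0, so Ȟ^2 ≅ 0

Ȟ^0 ≅ Z^3,  Ȟ^1 ≅ 0,  Ȟ^2 ≅ 0


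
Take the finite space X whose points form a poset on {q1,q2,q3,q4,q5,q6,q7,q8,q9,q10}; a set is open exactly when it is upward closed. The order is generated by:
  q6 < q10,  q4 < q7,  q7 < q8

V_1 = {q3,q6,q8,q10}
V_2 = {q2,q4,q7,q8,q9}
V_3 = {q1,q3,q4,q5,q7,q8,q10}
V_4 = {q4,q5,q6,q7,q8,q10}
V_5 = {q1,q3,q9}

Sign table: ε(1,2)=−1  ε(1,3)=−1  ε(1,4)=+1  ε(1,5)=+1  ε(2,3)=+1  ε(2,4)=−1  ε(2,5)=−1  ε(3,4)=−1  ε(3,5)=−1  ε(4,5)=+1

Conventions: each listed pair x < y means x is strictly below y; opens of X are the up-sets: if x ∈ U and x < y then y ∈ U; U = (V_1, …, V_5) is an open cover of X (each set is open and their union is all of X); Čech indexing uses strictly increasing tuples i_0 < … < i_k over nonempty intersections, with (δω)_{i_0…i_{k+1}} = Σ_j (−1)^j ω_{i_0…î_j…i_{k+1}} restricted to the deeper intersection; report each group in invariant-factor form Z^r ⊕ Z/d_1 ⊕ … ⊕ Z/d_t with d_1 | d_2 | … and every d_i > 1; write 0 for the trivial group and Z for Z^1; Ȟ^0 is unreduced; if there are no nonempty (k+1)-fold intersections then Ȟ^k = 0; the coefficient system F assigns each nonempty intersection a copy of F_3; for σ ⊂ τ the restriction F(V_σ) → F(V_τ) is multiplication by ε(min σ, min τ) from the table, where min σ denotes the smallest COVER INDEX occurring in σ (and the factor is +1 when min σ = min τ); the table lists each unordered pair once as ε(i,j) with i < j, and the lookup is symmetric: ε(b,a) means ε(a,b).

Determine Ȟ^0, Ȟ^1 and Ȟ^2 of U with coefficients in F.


nerve simplices:
  V12={q8} V13={q3,q8,q10} V14={q6,q8,q10} V15={q3} V23={q4,q7,q8} V24={q4,q7,q8} V25={q9} V34={q4,q5,q7,q8,q10} V35={q1,q3}
  V123={q8} V124={q8} V134={q8,q10} V135={q3} V234={q4,q7,q8}
  V1234={q8}
C dims 5,9,5,1; δ0: rk_F3 4; δ1: rk_F3 4; δ2: rk_F3 1
degree 0: 5−4−0 = 1 → Ȟ^0 ≅ Z/3
degree 1: 9−4−4 = 1 → Ȟ^1 ≅ Z/3
degree 2: 5−1−4 = 0 → Ȟ^2 ≅ 0

Ȟ^0(U;F) ≅ Z/3, Ȟ^1(U;F) ≅ Z/3 and Ȟ^2(U;F) ≅ 0


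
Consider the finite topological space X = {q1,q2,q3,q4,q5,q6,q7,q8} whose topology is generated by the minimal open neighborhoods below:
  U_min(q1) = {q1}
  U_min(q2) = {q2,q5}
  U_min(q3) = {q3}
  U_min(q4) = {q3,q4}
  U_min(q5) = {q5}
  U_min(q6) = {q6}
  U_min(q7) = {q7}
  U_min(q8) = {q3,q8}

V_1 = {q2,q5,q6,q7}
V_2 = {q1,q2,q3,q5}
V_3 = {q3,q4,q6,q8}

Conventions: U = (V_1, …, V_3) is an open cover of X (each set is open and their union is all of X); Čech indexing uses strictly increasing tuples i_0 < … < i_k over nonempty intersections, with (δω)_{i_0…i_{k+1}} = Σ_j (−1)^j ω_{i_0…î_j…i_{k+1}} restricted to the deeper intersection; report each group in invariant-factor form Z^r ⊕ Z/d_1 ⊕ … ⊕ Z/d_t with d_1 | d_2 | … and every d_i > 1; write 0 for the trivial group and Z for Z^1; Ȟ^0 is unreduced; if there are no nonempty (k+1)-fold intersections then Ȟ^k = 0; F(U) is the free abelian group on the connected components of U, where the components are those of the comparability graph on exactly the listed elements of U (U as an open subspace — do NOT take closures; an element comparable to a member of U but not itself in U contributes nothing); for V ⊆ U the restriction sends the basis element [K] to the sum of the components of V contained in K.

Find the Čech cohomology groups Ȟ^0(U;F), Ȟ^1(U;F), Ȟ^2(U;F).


intersection data:
  V12={q2,q5} V13={q6} V23={q3}
components per intersection:
  V1: {q2,q5} {q6} {q7}
  V2: {q1} {q2,q5} {q3}
  V3: {q3,q4,q8} {q6}
  V12: {q2,q5}
  V13: {q6}
  V23: {q3}
C dims 8,3; δ0: rk 3, SNF 1^3
Ȟ^0 = (8 − 3) − 0 = 5, so Ȟ^0 ≅ Z^5
Ȟ^1 = (3 − 0) − 3 = 0, so Ȟ^1 ≅ 0
Ȟ^2 = (0 − 0) − 0 = 0, so Ȟ^2 ≅ 0

Ȟ^0(U;F) ≅ Z^5, Ȟ^1(U;F) ≅ 0 and Ȟ^2(U;F) ≅ 0
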